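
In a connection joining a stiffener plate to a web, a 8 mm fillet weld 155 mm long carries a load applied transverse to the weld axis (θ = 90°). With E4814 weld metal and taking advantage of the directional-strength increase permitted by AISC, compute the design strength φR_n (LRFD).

φR_n ≈ 284 kN

E48XX → F_EXX = 480 MPa.
t_e = 0.707 × 8 = 5.656 mm; A_we = 5.656 × 155 = 876.7 mm².
Directional factor: 1.0 + 0.5 sin^1.5(90°) = 1.5.
F_nw = 0.6 × 480 × 1.5 = 432 MPa.
φR_n = 0.75 × 432 × 876.7 × 10⁻³ = 284 kN.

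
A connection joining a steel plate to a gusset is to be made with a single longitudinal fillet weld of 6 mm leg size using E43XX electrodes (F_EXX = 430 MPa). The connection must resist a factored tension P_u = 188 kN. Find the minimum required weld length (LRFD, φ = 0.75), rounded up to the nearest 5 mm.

L = 230 mm

Throat t_e = 0.707 × 6 = 4.242 mm.
φr_n = 0.75 × 0.6 × 430 × 4.242 × 10⁻³ = 0.8208 kN/mm.
L_req = P_u / φr_n = 188 / 0.8208 = 229 mm total.
Round up → use L = 230 mm.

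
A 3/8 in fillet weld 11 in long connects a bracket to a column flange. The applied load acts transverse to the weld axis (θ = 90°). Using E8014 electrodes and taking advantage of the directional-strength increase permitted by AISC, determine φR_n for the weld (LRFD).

φR_n ≈ 157 kip

E80XX → F_EXX = 80 ksi.
t_e = 0.707 × 0.375 = 0.2651 in; A_we = 0.2651 × 11 = 2.916 in².
Directional factor: 1.0 + 0.5 sin^1.5(90°) = 1.5.
F_nw = 0.6 × 80 × 1.5 = 72 ksi.
φR_n = 0.75 × 72 × 2.916 = 157.5 kip.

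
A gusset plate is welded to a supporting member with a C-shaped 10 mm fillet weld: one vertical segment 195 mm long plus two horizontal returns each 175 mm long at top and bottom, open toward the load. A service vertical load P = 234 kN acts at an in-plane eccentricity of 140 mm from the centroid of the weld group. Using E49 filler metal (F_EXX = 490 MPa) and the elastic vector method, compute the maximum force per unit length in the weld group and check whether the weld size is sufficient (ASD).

Total weld length L_w = 545 mm. Treat welds as unit-width lines.
Centroid: x̄ = 2×175×87.5 / 545 = 56.19 mm from the vertical weld.
Polar moment about centroid: J = I_x + I_y = [195³/12 + 2×175×97.5²] + [195×56.19² + 2(175³/12 + 175×31.31²)] = 5797000 mm³.
Direct shear f_v = P/L_w = 234×10³ / 545 = 429.4 N/mm (vertical).
Torsion M = P·e = 234×10³ × 140 = 32760000 N·mm.
Critical point at (x, y) = (118.8, 97.5) from centroid. f_tx = M·y/J = 551 N/mm; f_ty = M·x/J = 671.4 N/mm.
Resultant f_max = √[f_tx² + (f_v + f_ty)²] = √[551² + (429.4 + 671.4)²] = 1231 N/mm.
Capacity per unit length: r_n/Ω = (1/2.0) × 0.6 × 490 × (0.707 × 10) = 1039 N/mm.
1231 > 1039 → NOT adequate.

f_max ≈ 1230 N/mm; NOT adequate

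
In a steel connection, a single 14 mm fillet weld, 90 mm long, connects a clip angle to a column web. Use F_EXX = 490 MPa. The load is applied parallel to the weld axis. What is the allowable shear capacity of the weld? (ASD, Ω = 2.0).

R_n/Ω ≈ 131 kN

Effective throat t_e = 0.707 × 14 = 9.898 mm.
Total length L = 90 mm; A_we = 9.898 × 90 = 890.8 mm².
F_nw = 0.6 F_EXX = 0.6 × 490 = 294 MPa.
R_n = 294 × 890.8 × 10⁻³ = 261.9 kN; R_n/Ω = 261.9/2.0 = 131 kN.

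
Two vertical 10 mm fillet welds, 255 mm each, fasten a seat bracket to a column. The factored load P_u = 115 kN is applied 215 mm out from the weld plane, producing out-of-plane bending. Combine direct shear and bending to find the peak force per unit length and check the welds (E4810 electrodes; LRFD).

f_max ≈ 1160 N/mm; adequate

E48XX → F_EXX = 480 MPa.
L_w = 2 × 255 = 510 mm; section modulus (unit throat) S = 2 × L²/6 = 21680 mm².
Direct shear f_v = P/L_w = 115×10³/510 = 225.5 N/mm.
Moment M = P × e = 115×10³ × 215 = 24725000 N·mm; bending f_b = M/S = 1141 N/mm.
f_max = √(f_v² + f_b²) = √(225.5² + 1141²) = 1163 N/mm.
φr_n = 0.75 × 0.6 × 480 × (0.707 × 10) = 1527 N/mm → adequate.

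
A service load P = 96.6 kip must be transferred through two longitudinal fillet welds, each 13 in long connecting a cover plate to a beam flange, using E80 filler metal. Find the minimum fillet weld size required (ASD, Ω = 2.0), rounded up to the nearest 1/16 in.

w = 1/4 in

E80XX → F_EXX = 80 ksi.
Total weld length L = 26 in.
Required throat t_e = P × Ω / (0.6 F_EXX × L) = 96.6 × 2.0 / (0.6 × 80 × 26) = 0.1548 in.
Required leg w = t_e / 0.707 = 0.219 in → use 1/4 in.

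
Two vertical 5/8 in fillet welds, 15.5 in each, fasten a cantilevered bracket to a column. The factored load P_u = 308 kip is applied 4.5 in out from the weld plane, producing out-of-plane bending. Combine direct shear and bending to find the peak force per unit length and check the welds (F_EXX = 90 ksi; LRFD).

f_max ≈ 20 kip/in; NOT adequate

L_w = 2 × 15.5 = 31 in; section modulus (unit throat) S = 2 × L²/6 = 80.08 in².
Direct shear f_v = P/L_w = 308/31 = 9.935 kip/in.
Moment M = P × e = 308 × 4.5 = 1386 kip·in; bending f_b = M/S = 17.31 kip/in.
f_max = √(f_v² + f_b²) = √(9.935² + 17.31²) = 19.96 kip/in.
φr_n = 0.75 × 0.6 × 90 × (0.707 × 0.625) = 17.9 kip/in → NOT adequate.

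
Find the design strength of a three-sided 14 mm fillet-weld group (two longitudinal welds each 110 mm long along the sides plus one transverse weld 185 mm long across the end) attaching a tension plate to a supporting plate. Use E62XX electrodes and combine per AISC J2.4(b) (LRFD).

E62XX → F_EXX = 620 MPa.
t_e = 0.707 × 14 = 9.898 mm.
R_nwl = 0.6 × 620 × 9.898 × 220 × 10⁻³ = 810.1 kN (longitudinal, 2 welds).
R_nwt = 0.6 × 620 × 9.898 × 185 × 10⁻³ = 681.2 kN (transverse, base value).
(i) R_nwl + R_nwt = 1491 kN; (ii) 0.85 R_nwl + 1.5 R_nwt = 1710 kN.
R_n = max = 1710 kN [governs: (ii)]; φR_n = 1283 kN.

φR_n ≈ 1280 kN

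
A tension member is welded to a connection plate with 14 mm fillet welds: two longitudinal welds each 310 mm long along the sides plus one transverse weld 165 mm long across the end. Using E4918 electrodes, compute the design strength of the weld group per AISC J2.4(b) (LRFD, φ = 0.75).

E49XX → F_EXX = 490 MPa.
t_e = 0.707 × 14 = 9.898 mm.
R_nwl = 0.6 × 490 × 9.898 × 620 × 10⁻³ = 1804 kN (longitudinal, 2 welds).
R_nwt = 0.6 × 490 × 9.898 × 165 × 10⁻³ = 480.2 kN (transverse, base value).
(i) R_nwl + R_nwt = 2284 kN; (ii) 0.85 R_nwl + 1.5 R_nwt = 2254 kN.
R_n = max = 2284 kN [governs: (i)]; φR_n = 1713 kN.

φR_n ≈ 1710 kN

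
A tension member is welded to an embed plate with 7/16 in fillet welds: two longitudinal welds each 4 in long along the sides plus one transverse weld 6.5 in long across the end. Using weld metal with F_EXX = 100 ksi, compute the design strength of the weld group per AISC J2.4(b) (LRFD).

t_e = 0.707 × 0.4375 = 0.3093 in.
R_nwl = 0.6 × 100 × 0.3093 × 8 = 148.5 kips (longitudinal, 2 welds).
R_nwt = 0.6 × 100 × 0.3093 × 6.5 = 120.6 kips (transverse, base value).
(i) R_nwl + R_nwt = 269.1 kips; (ii) 0.85 R_nwl + 1.5 R_nwt = 307.1 kips.
R_n = max = 307.1 kips [governs: (ii)]; φR_n = 230.4 kips.

φR_n ≈ 230 kips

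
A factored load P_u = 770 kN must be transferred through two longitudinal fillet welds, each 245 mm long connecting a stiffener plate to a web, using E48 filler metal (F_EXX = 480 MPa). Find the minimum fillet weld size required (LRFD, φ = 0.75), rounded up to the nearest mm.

Total weld length L = 490 mm.
Required throat t_e = P_u / (φ × 0.6 F_EXX × L) = 770 / (0.75 × 0.6 × 480 × 490 × 10⁻³) = 7.275 mm.
Required leg w = t_e / 0.707 = 10.29 mm → use 11 mm.

w = 11 mm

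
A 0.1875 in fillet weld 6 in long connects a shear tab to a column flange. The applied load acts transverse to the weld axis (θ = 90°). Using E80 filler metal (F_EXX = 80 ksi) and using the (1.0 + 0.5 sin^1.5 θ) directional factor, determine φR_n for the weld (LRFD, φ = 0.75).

φR_n ≈ 43 kip

t_e = 0.707 × 0.1875 = 0.1326 in; A_we = 0.1326 × 6 = 0.7954 in².
Directional factor: 1.0 + 0.5 sin^1.5(90°) = 1.5.
F_nw = 0.6 × 80 × 1.5 = 72 ksi.
φR_n = 0.75 × 72 × 0.7954 = 42.95 kip.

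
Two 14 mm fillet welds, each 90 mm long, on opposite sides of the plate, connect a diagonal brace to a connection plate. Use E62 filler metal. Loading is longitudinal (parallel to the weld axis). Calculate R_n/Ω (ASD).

R_n/Ω ≈ 331 kN

E62XX → F_EXX = 620 MPa.
Effective throat t_e = 0.707 × 14 = 9.898 mm.
Total length L = 180 mm; A_we = 9.898 × 180 = 1782 mm².
F_nw = 0.6 F_EXX = 0.6 × 620 = 372 MPa.
R_n = 372 × 1782 × 10⁻³ = 662.8 kN; R_n/Ω = 662.8/2.0 = 331.4 kN.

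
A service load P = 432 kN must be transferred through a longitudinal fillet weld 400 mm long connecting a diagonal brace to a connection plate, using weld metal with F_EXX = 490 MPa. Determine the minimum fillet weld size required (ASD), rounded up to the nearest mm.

w = 11 mm

Total weld length L = 400 mm.
Required throat t_e = P × Ω / (0.6 F_EXX × L) = 432 × 2.0 / (0.6 × 490 × 400 × 10⁻³) = 7.347 mm.
Required leg w = t_e / 0.707 = 10.39 mm → use 11 mm.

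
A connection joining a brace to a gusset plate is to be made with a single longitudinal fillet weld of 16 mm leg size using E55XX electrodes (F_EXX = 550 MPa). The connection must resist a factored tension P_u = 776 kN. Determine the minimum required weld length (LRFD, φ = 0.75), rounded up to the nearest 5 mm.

L = 280 mm

Throat t_e = 0.707 × 16 = 11.31 mm.
φr_n = 0.75 × 0.6 × 550 × 11.31 × 10⁻³ = 2.8 kN/mm.
L_req = P_u / φr_n = 776 / 2.8 = 277.2 mm total.
Round up → use L = 280 mm.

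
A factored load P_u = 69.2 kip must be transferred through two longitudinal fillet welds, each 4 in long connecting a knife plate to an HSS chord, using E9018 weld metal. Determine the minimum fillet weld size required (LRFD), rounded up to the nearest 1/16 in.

w = 5/16 in

E90XX → F_EXX = 90 ksi.
Total weld length L = 8 in.
Required throat t_e = P_u / (φ × 0.6 F_EXX × L) = 69.2 / (0.75 × 0.6 × 90 × 8) = 0.2136 in.
Required leg w = t_e / 0.707 = 0.3021 in → use 5/16 in.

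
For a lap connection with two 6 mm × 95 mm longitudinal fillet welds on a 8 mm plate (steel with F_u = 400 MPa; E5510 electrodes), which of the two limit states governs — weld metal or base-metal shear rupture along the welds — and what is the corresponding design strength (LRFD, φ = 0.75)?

φR_n ≈ 199 kN (weld metal governs)

E55XX → F_EXX = 550 MPa.
t_e = 0.707 × 6 = 4.242 mm; L = 190 mm.
Weld metal: φR_n = 0.75 × 0.6 × 550 × 4.242 × 190 × 10⁻³ = 199.5 kN.
Base metal (shear rupture): φR_n = 0.75 × 0.6 × 400 × 8 × 190 × 10⁻³ = 273.6 kN.
Governing: weld metal.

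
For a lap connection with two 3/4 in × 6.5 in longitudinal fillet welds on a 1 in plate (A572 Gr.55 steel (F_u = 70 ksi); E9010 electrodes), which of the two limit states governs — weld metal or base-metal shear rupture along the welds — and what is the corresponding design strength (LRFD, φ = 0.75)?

φR_n ≈ 279 kip (weld metal governs)

E90XX → F_EXX = 90 ksi.
t_e = 0.707 × 0.75 = 0.5302 in; L = 13 in.
Weld metal: φR_n = 0.75 × 0.6 × 90 × 0.5302 × 13 = 279.2 kip.
Base metal (shear rupture): φR_n = 0.75 × 0.6 × 70 × 1 × 13 = 409.5 kip.
Governing: weld metal.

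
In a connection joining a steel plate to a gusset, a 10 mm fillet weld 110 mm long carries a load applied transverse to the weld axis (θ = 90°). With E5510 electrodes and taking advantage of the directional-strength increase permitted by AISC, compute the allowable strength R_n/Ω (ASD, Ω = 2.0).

R_n/Ω ≈ 192 kN

E55XX → F_EXX = 550 MPa.
t_e = 0.707 × 10 = 7.07 mm; A_we = 7.07 × 110 = 777.7 mm².
Directional factor: 1.0 + 0.5 sin^1.5(90°) = 1.5.
F_nw = 0.6 × 550 × 1.5 = 495 MPa.
R_n/Ω = (495 × 777.7) / 2.0 × 10⁻³ = 192.5 kN.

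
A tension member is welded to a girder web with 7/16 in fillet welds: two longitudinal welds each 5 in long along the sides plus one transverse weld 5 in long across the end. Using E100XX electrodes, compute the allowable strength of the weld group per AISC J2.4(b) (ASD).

E100XX → F_EXX = 100 ksi.
t_e = 0.707 × 0.4375 = 0.3093 in.
R_nwl = 0.6 × 100 × 0.3093 × 10 = 185.6 kips (longitudinal, 2 welds).
R_nwt = 0.6 × 100 × 0.3093 × 5 = 92.79 kips (transverse, base value).
(i) R_nwl + R_nwt = 278.4 kips; (ii) 0.85 R_nwl + 1.5 R_nwt = 296.9 kips.
R_n = max = 296.9 kips [governs: (ii)]; R_n/Ω = 148.5 kips.

R_n/Ω ≈ 148 kips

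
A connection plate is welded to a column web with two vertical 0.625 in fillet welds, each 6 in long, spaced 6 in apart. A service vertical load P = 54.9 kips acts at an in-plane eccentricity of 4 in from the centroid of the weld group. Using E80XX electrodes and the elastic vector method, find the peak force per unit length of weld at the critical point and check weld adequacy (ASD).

f_max ≈ 10.2 kip/in; adequate

E80XX → F_EXX = 80 ksi.
Total weld length L_w = 12 in. Treat welds as unit-width lines.
Polar moment about centroid: J = 2[d³/12 + d(b/2)²] = 2[6³/12 + 6×3²] = 144 in³.
Direct shear f_v = P/L_w = 54.9 / 12 = 4.575 kip/in (vertical).
Torsion M = P·e = 54.9 × 4 = 219.6 kip·in.
Critical point at (x, y) = (3, 3) from centroid. f_tx = M·y/J = 4.575 kip/in; f_ty = M·x/J = 4.575 kip/in.
Resultant f_max = √[f_tx² + (f_v + f_ty)²] = √[4.575² + (4.575 + 4.575)²] = 10.23 kip/in.
Capacity per unit length: r_n/Ω = (1/2.0) × 0.6 × 80 × (0.707 × 0.625) = 10.6 kip/in.
10.23 ≤ 10.6 → adequate.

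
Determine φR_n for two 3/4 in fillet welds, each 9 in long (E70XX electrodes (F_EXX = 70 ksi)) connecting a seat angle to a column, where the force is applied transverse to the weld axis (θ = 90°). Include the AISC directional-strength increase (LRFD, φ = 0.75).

φR_n ≈ 451 kips

t_e = 0.707 × 0.75 = 0.5302 in; A_we = 0.5302 × 18 = 9.544 in².
Directional factor: 1.0 + 0.5 sin^1.5(90°) = 1.5.
F_nw = 0.6 × 70 × 1.5 = 63 ksi.
φR_n = 0.75 × 63 × 9.544 = 451 kips.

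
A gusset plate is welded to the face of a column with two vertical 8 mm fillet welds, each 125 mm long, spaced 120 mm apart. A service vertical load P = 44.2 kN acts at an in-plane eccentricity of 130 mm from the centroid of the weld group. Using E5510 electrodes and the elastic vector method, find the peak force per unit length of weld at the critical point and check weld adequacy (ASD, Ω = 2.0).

E55XX → F_EXX = 550 MPa.
Total weld length L_w = 250 mm. Treat welds as unit-width lines.
Polar moment about centroid: J = 2[d³/12 + d(b/2)²] = 2[125³/12 + 125×60²] = 1226000 mm³.
Direct shear f_v = P/L_w = 44.2×10³ / 250 = 176.8 N/mm (vertical).
Torsion M = P·e = 44.2×10³ × 130 = 5746000 N·mm.
Critical point at (x, y) = (60, 62.5) from centroid. f_tx = M·y/J = 293 N/mm; f_ty = M·x/J = 281.3 N/mm.
Resultant f_max = √[f_tx² + (f_v + f_ty)²] = √[293² + (176.8 + 281.3)²] = 543.8 N/mm.
Capacity per unit length: r_n/Ω = (1/2.0) × 0.6 × 550 × (0.707 × 8) = 933.2 N/mm.
543.8 ≤ 933.2 → adequate.

f_max ≈ 544 N/mm; adequate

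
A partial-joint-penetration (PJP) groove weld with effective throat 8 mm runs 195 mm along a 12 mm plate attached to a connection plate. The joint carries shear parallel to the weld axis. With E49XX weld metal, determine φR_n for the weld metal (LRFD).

E49XX → F_EXX = 490 MPa.
Effective throat (given) t_e = 8 mm.
A_we = 8 × 195 = 1560 mm².
F_nw = 0.6 F_EXX = 294 MPa.
φR_n = 0.75 × 294 × 1560 × 10⁻³ = 344 kN.

φR_n ≈ 344 kN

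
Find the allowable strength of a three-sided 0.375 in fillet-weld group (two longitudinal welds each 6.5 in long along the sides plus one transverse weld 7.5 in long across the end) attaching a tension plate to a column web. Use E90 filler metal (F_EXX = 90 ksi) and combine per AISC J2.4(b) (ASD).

R_n/Ω ≈ 160 kip

t_e = 0.707 × 0.375 = 0.2651 in.
R_nwl = 0.6 × 90 × 0.2651 × 13 = 186.1 kip (longitudinal, 2 welds).
R_nwt = 0.6 × 90 × 0.2651 × 7.5 = 107.4 kip (transverse, base value).
(i) R_nwl + R_nwt = 293.5 kip; (ii) 0.85 R_nwl + 1.5 R_nwt = 319.3 kip.
R_n = max = 319.3 kip [governs: (ii)]; R_n/Ω = 159.6 kip.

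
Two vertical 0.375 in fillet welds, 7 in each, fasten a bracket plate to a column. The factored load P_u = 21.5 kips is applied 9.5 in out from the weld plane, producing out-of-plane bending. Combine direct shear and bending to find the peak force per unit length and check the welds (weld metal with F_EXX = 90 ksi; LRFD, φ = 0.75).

f_max ≈ 12.6 kip/in; NOT adequate

L_w = 2 × 7 = 14 in; section modulus (unit throat) S = 2 × L²/6 = 16.33 in².
Direct shear f_v = P/L_w = 21.5/14 = 1.536 kip/in.
Moment M = P × e = 21.5 × 9.5 = 204.25 kip·in; bending f_b = M/S = 12.51 kip/in.
f_max = √(f_v² + f_b²) = √(1.536² + 12.51²) = 12.6 kip/in.
φr_n = 0.75 × 0.6 × 90 × (0.707 × 0.375) = 10.74 kip/in → NOT adequate.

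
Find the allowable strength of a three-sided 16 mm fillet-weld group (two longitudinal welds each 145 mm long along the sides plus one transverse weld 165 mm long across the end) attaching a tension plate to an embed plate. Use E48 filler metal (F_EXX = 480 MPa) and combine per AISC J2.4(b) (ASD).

t_e = 0.707 × 16 = 11.31 mm.
R_nwl = 0.6 × 480 × 11.31 × 290 × 10⁻³ = 944.8 kN (longitudinal, 2 welds).
R_nwt = 0.6 × 480 × 11.31 × 165 × 10⁻³ = 537.5 kN (transverse, base value).
(i) R_nwl + R_nwt = 1482 kN; (ii) 0.85 R_nwl + 1.5 R_nwt = 1609 kN.
R_n = max = 1609 kN [governs: (ii)]; R_n/Ω = 804.7 kN.

R_n/Ω ≈ 805 kN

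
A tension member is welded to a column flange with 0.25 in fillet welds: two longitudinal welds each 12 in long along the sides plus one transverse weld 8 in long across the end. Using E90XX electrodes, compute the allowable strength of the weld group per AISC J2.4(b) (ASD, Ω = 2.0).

R_n/Ω ≈ 155 kip

E90XX → F_EXX = 90 ksi.
t_e = 0.707 × 0.25 = 0.1767 in.
R_nwl = 0.6 × 90 × 0.1767 × 24 = 229.1 kip (longitudinal, 2 welds).
R_nwt = 0.6 × 90 × 0.1767 × 8 = 76.36 kip (transverse, base value).
(i) R_nwl + R_nwt = 305.4 kip; (ii) 0.85 R_nwl + 1.5 R_nwt = 309.2 kip.
R_n = max = 309.2 kip [governs: (ii)]; R_n/Ω = 154.6 kip.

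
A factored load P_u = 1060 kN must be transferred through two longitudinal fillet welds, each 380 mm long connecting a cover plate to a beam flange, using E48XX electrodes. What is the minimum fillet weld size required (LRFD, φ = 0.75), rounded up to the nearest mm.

w = 10 mm

E48XX → F_EXX = 480 MPa.
Total weld length L = 760 mm.
Required throat t_e = P_u / (φ × 0.6 F_EXX × L) = 1060 / (0.75 × 0.6 × 480 × 760 × 10⁻³) = 6.457 mm.
Required leg w = t_e / 0.707 = 9.133 mm → use 10 mm.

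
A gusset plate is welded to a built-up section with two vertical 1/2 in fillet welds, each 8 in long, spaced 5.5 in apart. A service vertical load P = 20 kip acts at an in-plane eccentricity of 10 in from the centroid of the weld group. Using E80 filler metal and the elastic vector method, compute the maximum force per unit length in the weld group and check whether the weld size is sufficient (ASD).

E80XX → F_EXX = 80 ksi.
Total weld length L_w = 16 in. Treat welds as unit-width lines.
Polar moment about centroid: J = 2[d³/12 + d(b/2)²] = 2[8³/12 + 8×2.75²] = 206.3 in³.
Direct shear f_v = P/L_w = 20 / 16 = 1.25 kip/in (vertical).
Torsion M = P·e = 20 × 10 = 200 kip·in.
Critical point at (x, y) = (2.75, 4) from centroid. f_tx = M·y/J = 3.877 kip/in; f_ty = M·x/J = 2.666 kip/in.
Resultant f_max = √[f_tx² + (f_v + f_ty)²] = √[3.877² + (1.25 + 2.666)²] = 5.51 kip/in.
Capacity per unit length: r_n/Ω = (1/2.0) × 0.6 × 80 × (0.707 × 0.5) = 8.484 kip/in.
5.51 ≤ 8.484 → adequate.

f_max ≈ 5.51 kip/in; adequate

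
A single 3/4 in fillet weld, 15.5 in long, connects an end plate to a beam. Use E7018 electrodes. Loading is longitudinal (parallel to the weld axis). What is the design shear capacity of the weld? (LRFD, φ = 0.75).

φR_n ≈ 259 kip

E70XX → F_EXX = 70 ksi.
Effective throat t_e = 0.707 × 0.75 = 0.5302 in.
Total length L = 15.5 in; A_we = 0.5302 × 15.5 = 8.219 in².
F_nw = 0.6 F_EXX = 0.6 × 70 = 42 ksi.
φR_n = 0.75 × 42 × 8.219 = 258.9 kip.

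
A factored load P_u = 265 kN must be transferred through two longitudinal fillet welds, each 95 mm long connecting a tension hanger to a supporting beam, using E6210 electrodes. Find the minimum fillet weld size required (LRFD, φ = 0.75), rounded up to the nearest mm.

E62XX → F_EXX = 620 MPa.
Total weld length L = 190 mm.
Required throat t_e = P_u / (φ × 0.6 F_EXX × L) = 265 / (0.75 × 0.6 × 620 × 190 × 10⁻³) = 4.999 mm.
Required leg w = t_e / 0.707 = 7.071 mm → use 8 mm.

w = 8 mm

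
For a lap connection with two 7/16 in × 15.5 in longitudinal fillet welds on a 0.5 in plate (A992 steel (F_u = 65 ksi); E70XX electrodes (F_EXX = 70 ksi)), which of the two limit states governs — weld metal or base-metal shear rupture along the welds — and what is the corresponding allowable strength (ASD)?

R_n/Ω ≈ 201 kips (weld metal governs)

t_e = 0.707 × 0.4375 = 0.3093 in; L = 31 in.
Weld metal: R_n/Ω = (1/2.0) × 0.6 × 70 × 0.3093 × 31 = 201.4 kips.
Base metal (shear rupture): R_n/Ω = (1/2.0) × 0.6 × 65 × 0.5 × 31 = 302.2 kips.
Governing: weld metal.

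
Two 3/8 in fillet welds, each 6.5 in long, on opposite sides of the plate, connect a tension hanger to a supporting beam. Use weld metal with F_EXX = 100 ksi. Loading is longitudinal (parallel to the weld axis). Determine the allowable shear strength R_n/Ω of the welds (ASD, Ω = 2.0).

Effective throat t_e = 0.707 × 0.375 = 0.2651 in.
Total length L = 13 in; A_we = 0.2651 × 13 = 3.447 in².
F_nw = 0.6 F_EXX = 0.6 × 100 = 60 ksi.
R_n = 60 × 3.447 = 206.8 kip; R_n/Ω = 206.8/2.0 = 103.4 kip.

R_n/Ω ≈ 103 kip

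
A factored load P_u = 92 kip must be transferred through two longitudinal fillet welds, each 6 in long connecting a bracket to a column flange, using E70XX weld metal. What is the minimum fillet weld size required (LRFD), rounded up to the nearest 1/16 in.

w = 3/8 in

E70XX → F_EXX = 70 ksi.
Total weld length L = 12 in.
Required throat t_e = P_u / (φ × 0.6 F_EXX × L) = 92 / (0.75 × 0.6 × 70 × 12) = 0.2434 in.
Required leg w = t_e / 0.707 = 0.3443 in → use 3/8 in.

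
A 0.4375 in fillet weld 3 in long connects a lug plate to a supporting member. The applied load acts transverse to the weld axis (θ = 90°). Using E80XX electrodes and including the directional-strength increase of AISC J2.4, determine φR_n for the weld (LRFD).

E80XX → F_EXX = 80 ksi.
t_e = 0.707 × 0.4375 = 0.3093 in; A_we = 0.3093 × 3 = 0.9279 in².
Directional factor: 1.0 + 0.5 sin^1.5(90°) = 1.5.
F_nw = 0.6 × 80 × 1.5 = 72 ksi.
φR_n = 0.75 × 72 × 0.9279 = 50.11 kips.

φR_n ≈ 50.1 kips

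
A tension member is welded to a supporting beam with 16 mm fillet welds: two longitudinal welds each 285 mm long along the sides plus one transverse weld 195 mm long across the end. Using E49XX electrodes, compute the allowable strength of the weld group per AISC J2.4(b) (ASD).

R_n/Ω ≈ 1290 kN

E49XX → F_EXX = 490 MPa.
t_e = 0.707 × 16 = 11.31 mm.
R_nwl = 0.6 × 490 × 11.31 × 570 × 10⁻³ = 1896 kN (longitudinal, 2 welds).
R_nwt = 0.6 × 490 × 11.31 × 195 × 10⁻³ = 648.5 kN (transverse, base value).
(i) R_nwl + R_nwt = 2544 kN; (ii) 0.85 R_nwl + 1.5 R_nwt = 2584 kN.
R_n = max = 2584 kN [governs: (ii)]; R_n/Ω = 1292 kN.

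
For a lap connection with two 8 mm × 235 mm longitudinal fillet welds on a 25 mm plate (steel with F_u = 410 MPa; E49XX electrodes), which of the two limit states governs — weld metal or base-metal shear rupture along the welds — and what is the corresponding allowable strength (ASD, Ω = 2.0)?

R_n/Ω ≈ 391 kN (weld metal governs)

E49XX → F_EXX = 490 MPa.
t_e = 0.707 × 8 = 5.656 mm; L = 470 mm.
Weld metal: R_n/Ω = (1/2.0) × 0.6 × 490 × 5.656 × 470 × 10⁻³ = 390.8 kN.
Base metal (shear rupture): R_n/Ω = (1/2.0) × 0.6 × 410 × 25 × 470 × 10⁻³ = 1445 kN.
Governing: weld metal.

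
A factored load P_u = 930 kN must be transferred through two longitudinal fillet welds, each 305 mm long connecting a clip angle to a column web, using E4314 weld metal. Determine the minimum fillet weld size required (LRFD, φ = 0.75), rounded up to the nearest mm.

w = 12 mm

E43XX → F_EXX = 430 MPa.
Total weld length L = 610 mm.
Required throat t_e = P_u / (φ × 0.6 F_EXX × L) = 930 / (0.75 × 0.6 × 430 × 610 × 10⁻³) = 7.879 mm.
Required leg w = t_e / 0.707 = 11.14 mm → use 12 mm.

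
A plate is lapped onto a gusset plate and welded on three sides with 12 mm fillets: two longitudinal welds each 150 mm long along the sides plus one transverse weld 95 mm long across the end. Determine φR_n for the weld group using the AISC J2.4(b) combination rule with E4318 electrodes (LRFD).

φR_n ≈ 653 kN

E43XX → F_EXX = 430 MPa.
t_e = 0.707 × 12 = 8.484 mm.
R_nwl = 0.6 × 430 × 8.484 × 300 × 10⁻³ = 656.7 kN (longitudinal, 2 welds).
R_nwt = 0.6 × 430 × 8.484 × 95 × 10⁻³ = 207.9 kN (transverse, base value).
(i) R_nwl + R_nwt = 864.6 kN; (ii) 0.85 R_nwl + 1.5 R_nwt = 870.1 kN.
R_n = max = 870.1 kN [governs: (ii)]; φR_n = 652.6 kN.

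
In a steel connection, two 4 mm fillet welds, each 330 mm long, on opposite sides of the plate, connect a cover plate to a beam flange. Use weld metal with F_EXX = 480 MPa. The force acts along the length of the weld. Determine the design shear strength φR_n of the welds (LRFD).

φR_n ≈ 403 kN

Effective throat t_e = 0.707 × 4 = 2.828 mm.
Total length L = 660 mm; A_we = 2.828 × 660 = 1866 mm².
F_nw = 0.6 F_EXX = 0.6 × 480 = 288 MPa.
φR_n = 0.75 × 288 × 1866 × 10⁻³ = 403.2 kN.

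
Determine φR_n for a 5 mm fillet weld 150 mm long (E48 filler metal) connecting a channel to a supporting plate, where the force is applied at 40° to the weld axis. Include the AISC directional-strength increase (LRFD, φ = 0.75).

E48XX → F_EXX = 480 MPa.
t_e = 0.707 × 5 = 3.535 mm; A_we = 3.535 × 150 = 530.2 mm².
Directional factor: 1.0 + 0.5 sin^1.5(40°) = 1.258.
F_nw = 0.6 × 480 × 1.258 = 362.2 MPa.
φR_n = 0.75 × 362.2 × 530.2 × 10⁻³ = 144 kN.

φR_n ≈ 144 kN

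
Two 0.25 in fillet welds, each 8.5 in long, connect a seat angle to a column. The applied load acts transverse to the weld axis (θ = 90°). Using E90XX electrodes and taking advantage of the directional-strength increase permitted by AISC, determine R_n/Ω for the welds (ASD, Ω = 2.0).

R_n/Ω ≈ 122 kip

E90XX → F_EXX = 90 ksi.
t_e = 0.707 × 0.25 = 0.1767 in; A_we = 0.1767 × 17 = 3.005 in².
Directional factor: 1.0 + 0.5 sin^1.5(90°) = 1.5.
F_nw = 0.6 × 90 × 1.5 = 81 ksi.
R_n/Ω = (81 × 3.005) / 2.0 = 121.7 kip.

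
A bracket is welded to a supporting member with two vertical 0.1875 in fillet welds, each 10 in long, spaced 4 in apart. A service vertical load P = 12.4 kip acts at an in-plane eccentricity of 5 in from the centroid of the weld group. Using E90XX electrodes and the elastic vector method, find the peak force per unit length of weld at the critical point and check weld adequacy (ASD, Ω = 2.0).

f_max ≈ 1.69 kip/in; adequate

E90XX → F_EXX = 90 ksi.
Total weld length L_w = 20 in. Treat welds as unit-width lines.
Polar moment about centroid: J = 2[d³/12 + d(b/2)²] = 2[10³/12 + 10×2²] = 246.7 in³.
Direct shear f_v = P/L_w = 12.4 / 20 = 0.62 kip/in (vertical).
Torsion M = P·e = 12.4 × 5 = 62 kip·in.
Critical point at (x, y) = (2, 5) from centroid. f_tx = M·y/J = 1.257 kip/in; f_ty = M·x/J = 0.5027 kip/in.
Resultant f_max = √[f_tx² + (f_v + f_ty)²] = √[1.257² + (0.62 + 0.5027)²] = 1.685 kip/in.
Capacity per unit length: r_n/Ω = (1/2.0) × 0.6 × 90 × (0.707 × 0.1875) = 3.579 kip/in.
1.685 ≤ 3.579 → adequate.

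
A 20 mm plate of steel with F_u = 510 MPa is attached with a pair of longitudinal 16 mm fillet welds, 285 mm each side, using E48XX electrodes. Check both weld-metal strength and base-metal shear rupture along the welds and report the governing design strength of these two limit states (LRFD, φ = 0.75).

E48XX → F_EXX = 480 MPa.
t_e = 0.707 × 16 = 11.31 mm; L = 570 mm.
Weld metal: φR_n = 0.75 × 0.6 × 480 × 11.31 × 570 × 10⁻³ = 1393 kN.
Base metal (shear rupture): φR_n = 0.75 × 0.6 × 510 × 20 × 570 × 10⁻³ = 2616 kN.
Governing: weld metal.

φR_n ≈ 1390 kN (weld metal governs)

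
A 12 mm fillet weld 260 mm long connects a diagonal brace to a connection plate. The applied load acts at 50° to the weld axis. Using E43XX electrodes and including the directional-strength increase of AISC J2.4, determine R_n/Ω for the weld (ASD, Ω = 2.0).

R_n/Ω ≈ 380 kN

E43XX → F_EXX = 430 MPa.
t_e = 0.707 × 12 = 8.484 mm; A_we = 8.484 × 260 = 2206 mm².
Directional factor: 1.0 + 0.5 sin^1.5(50°) = 1.335.
F_nw = 0.6 × 430 × 1.335 = 344.5 MPa.
R_n/Ω = (344.5 × 2206) / 2.0 × 10⁻³ = 379.9 kN.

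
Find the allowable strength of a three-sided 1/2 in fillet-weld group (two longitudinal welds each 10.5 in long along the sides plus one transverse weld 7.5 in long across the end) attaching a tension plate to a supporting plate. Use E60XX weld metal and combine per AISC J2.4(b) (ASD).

E60XX → F_EXX = 60 ksi.
t_e = 0.707 × 0.5 = 0.3535 in.
R_nwl = 0.6 × 60 × 0.3535 × 21 = 267.2 kips (longitudinal, 2 welds).
R_nwt = 0.6 × 60 × 0.3535 × 7.5 = 95.44 kips (transverse, base value).
(i) R_nwl + R_nwt = 362.7 kips; (ii) 0.85 R_nwl + 1.5 R_nwt = 370.3 kips.
R_n = max = 370.3 kips [governs: (ii)]; R_n/Ω = 185.2 kips.

R_n/Ω ≈ 185 kips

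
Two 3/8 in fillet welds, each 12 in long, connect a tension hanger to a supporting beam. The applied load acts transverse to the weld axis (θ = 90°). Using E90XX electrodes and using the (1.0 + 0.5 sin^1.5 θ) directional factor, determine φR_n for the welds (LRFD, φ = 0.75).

φR_n ≈ 387 kip

E90XX → F_EXX = 90 ksi.
t_e = 0.707 × 0.375 = 0.2651 in; A_we = 0.2651 × 24 = 6.363 in².
Directional factor: 1.0 + 0.5 sin^1.5(90°) = 1.5.
F_nw = 0.6 × 90 × 1.5 = 81 ksi.
φR_n = 0.75 × 81 × 6.363 = 386.6 kip.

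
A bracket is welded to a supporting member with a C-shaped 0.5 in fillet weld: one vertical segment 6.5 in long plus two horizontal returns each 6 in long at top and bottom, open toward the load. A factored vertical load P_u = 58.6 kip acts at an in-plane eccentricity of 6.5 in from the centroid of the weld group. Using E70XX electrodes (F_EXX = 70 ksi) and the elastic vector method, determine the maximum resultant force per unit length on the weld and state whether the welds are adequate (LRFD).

Total weld length L_w = 18.5 in. Treat welds as unit-width lines.
Centroid: x̄ = 2×6×3 / 18.5 = 1.946 in from the vertical weld.
Polar moment about centroid: J = I_x + I_y = [6.5³/12 + 2×6×3.25²] + [6.5×1.946² + 2(6³/12 + 6×1.054²)] = 223.6 in³.
Direct shear f_v = P/L_w = 58.6 / 18.5 = 3.168 kip/in (vertical).
Torsion M = P·e = 58.6 × 6.5 = 380.9 kip·in.
Critical point at (x, y) = (4.054, 3.25) from centroid. f_tx = M·y/J = 5.537 kip/in; f_ty = M·x/J = 6.907 kip/in.
Resultant f_max = √[f_tx² + (f_v + f_ty)²] = √[5.537² + (3.168 + 6.907)²] = 11.5 kip/in.
Capacity per unit length: φr_n = 0.75 × 0.6 × 70 × (0.707 × 0.5) = 11.14 kip/in.
11.5 > 11.14 → NOT adequate.

f_max ≈ 11.5 kip/in; NOT adequate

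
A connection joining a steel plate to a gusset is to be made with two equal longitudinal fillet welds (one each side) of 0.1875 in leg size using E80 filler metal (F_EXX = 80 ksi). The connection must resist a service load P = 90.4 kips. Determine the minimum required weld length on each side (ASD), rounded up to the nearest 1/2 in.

Throat t_e = 0.707 × 0.1875 = 0.1326 in.
r_n/Ω = (0.6 × 80 × 0.1326) / 2.0 = 3.181 kip/in.
L_req = P / (r_n/Ω) = 90.4 / 3.181 = 28.41 in total.
Per side: 28.41 / 2 = 14.21 in.
Round up → use L = 14.5 in on each side.

L = 14.5 in on each side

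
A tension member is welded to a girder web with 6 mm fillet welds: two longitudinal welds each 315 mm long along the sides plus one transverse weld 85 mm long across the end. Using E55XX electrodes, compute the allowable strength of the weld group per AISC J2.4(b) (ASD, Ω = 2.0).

R_n/Ω ≈ 500 kN

E55XX → F_EXX = 550 MPa.
t_e = 0.707 × 6 = 4.242 mm.
R_nwl = 0.6 × 550 × 4.242 × 630 × 10⁻³ = 881.9 kN (longitudinal, 2 welds).
R_nwt = 0.6 × 550 × 4.242 × 85 × 10⁻³ = 119 kN (transverse, base value).
(i) R_nwl + R_nwt = 1001 kN; (ii) 0.85 R_nwl + 1.5 R_nwt = 928.1 kN.
R_n = max = 1001 kN [governs: (i)]; R_n/Ω = 500.4 kN.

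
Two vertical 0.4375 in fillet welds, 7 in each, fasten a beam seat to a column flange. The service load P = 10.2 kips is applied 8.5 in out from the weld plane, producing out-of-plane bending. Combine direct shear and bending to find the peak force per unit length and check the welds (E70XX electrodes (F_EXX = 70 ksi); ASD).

f_max ≈ 5.36 kip/in; adequate

L_w = 2 × 7 = 14 in; section modulus (unit throat) S = 2 × L²/6 = 16.33 in².
Direct shear f_v = P/L_w = 10.2/14 = 0.7286 kip/in.
Moment M = P × e = 10.2 × 8.5 = 86.7 kip·in; bending f_b = M/S = 5.308 kip/in.
f_max = √(f_v² + f_b²) = √(0.7286² + 5.308²) = 5.358 kip/in.
r_n/Ω = (1/2.0) × 0.6 × 70 × (0.707 × 0.4375) = 6.496 kip/in → adequate.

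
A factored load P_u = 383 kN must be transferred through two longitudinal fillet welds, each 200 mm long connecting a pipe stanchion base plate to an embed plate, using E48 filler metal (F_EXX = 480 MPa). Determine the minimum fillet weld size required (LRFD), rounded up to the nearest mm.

w = 7 mm

Total weld length L = 400 mm.
Required throat t_e = P_u / (φ × 0.6 F_EXX × L) = 383 / (0.75 × 0.6 × 480 × 400 × 10⁻³) = 4.433 mm.
Required leg w = t_e / 0.707 = 6.27 mm → use 7 mm.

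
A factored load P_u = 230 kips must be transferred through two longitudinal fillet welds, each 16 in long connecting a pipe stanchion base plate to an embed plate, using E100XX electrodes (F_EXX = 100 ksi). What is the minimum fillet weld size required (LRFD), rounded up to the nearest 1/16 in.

Total weld length L = 32 in.
Required throat t_e = P_u / (φ × 0.6 F_EXX × L) = 230 / (0.75 × 0.6 × 100 × 32) = 0.1597 in.
Required leg w = t_e / 0.707 = 0.2259 in → use 1/4 in.

w = 1/4 in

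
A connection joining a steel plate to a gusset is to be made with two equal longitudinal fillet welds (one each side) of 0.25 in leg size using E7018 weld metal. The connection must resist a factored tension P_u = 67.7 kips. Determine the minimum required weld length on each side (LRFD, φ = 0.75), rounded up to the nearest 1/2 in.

L = 6.5 in on each side

E70XX → F_EXX = 70 ksi.
Throat t_e = 0.707 × 0.25 = 0.1767 in.
φr_n = 0.75 × 0.6 × 70 × 0.1767 = 5.568 kips/in.
L_req = P_u / φr_n = 67.7 / 5.568 = 12.16 in total.
Per side: 12.16 / 2 = 6.08 in.
Round up → use L = 6.5 in on each side.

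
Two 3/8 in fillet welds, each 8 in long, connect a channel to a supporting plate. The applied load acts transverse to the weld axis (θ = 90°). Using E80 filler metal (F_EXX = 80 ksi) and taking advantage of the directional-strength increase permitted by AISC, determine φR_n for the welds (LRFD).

φR_n ≈ 229 kips

t_e = 0.707 × 0.375 = 0.2651 in; A_we = 0.2651 × 16 = 4.242 in².
Directional factor: 1.0 + 0.5 sin^1.5(90°) = 1.5.
F_nw = 0.6 × 80 × 1.5 = 72 ksi.
φR_n = 0.75 × 72 × 4.242 = 229.1 kips.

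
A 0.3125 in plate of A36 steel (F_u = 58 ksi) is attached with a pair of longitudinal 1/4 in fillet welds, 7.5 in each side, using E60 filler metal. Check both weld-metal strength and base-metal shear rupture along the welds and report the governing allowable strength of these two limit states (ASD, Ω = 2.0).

R_n/Ω ≈ 47.7 kip (weld metal governs)

E60XX → F_EXX = 60 ksi.
t_e = 0.707 × 0.25 = 0.1767 in; L = 15 in.
Weld metal: R_n/Ω = (1/2.0) × 0.6 × 60 × 0.1767 × 15 = 47.72 kip.
Base metal (shear rupture): R_n/Ω = (1/2.0) × 0.6 × 58 × 0.3125 × 15 = 81.56 kip.
Governing: weld metal.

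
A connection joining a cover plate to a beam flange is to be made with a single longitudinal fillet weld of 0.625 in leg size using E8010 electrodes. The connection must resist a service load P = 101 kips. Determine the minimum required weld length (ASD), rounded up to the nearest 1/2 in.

E80XX → F_EXX = 80 ksi.
Throat t_e = 0.707 × 0.625 = 0.4419 in.
r_n/Ω = (0.6 × 80 × 0.4419) / 2.0 = 10.6 kip/in.
L_req = P / (r_n/Ω) = 101 / 10.6 = 9.524 in total.
Round up → use L = 10 in.

L = 10 in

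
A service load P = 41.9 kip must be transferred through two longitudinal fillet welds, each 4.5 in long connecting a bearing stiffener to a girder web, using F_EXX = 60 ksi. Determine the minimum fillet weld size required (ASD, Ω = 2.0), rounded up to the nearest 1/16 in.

w = 3/8 in

Total weld length L = 9 in.
Required throat t_e = P × Ω / (0.6 F_EXX × L) = 41.9 × 2.0 / (0.6 × 60 × 9) = 0.2586 in.
Required leg w = t_e / 0.707 = 0.3658 in → use 3/8 in.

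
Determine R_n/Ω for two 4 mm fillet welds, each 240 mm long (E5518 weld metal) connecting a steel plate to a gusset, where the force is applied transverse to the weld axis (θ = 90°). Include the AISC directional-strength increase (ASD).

E55XX → F_EXX = 550 MPa.
t_e = 0.707 × 4 = 2.828 mm; A_we = 2.828 × 480 = 1357 mm².
Directional factor: 1.0 + 0.5 sin^1.5(90°) = 1.5.
F_nw = 0.6 × 550 × 1.5 = 495 MPa.
R_n/Ω = (495 × 1357) / 2.0 × 10⁻³ = 336 kN.

R_n/Ω ≈ 336 kN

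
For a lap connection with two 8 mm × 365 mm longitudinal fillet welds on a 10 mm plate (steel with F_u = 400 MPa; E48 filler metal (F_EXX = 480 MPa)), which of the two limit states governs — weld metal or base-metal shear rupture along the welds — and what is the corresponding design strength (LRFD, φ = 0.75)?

φR_n ≈ 892 kN (weld metal governs)

t_e = 0.707 × 8 = 5.656 mm; L = 730 mm.
Weld metal: φR_n = 0.75 × 0.6 × 480 × 5.656 × 730 × 10⁻³ = 891.8 kN.
Base metal (shear rupture): φR_n = 0.75 × 0.6 × 400 × 10 × 730 × 10⁻³ = 1314 kN.
Governing: weld metal.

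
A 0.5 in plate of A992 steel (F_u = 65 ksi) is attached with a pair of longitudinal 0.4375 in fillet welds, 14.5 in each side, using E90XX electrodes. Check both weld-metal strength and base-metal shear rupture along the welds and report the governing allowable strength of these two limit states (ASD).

R_n/Ω ≈ 242 kips (weld metal governs)

E90XX → F_EXX = 90 ksi.
t_e = 0.707 × 0.4375 = 0.3093 in; L = 29 in.
Weld metal: R_n/Ω = (1/2.0) × 0.6 × 90 × 0.3093 × 29 = 242.2 kips.
Base metal (shear rupture): R_n/Ω = (1/2.0) × 0.6 × 65 × 0.5 × 29 = 282.8 kips.
Governing: weld metal.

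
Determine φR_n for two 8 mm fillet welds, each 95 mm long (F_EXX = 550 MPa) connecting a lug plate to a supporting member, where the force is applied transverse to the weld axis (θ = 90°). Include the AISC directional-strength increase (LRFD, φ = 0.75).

φR_n ≈ 399 kN

t_e = 0.707 × 8 = 5.656 mm; A_we = 5.656 × 190 = 1075 mm².
Directional factor: 1.0 + 0.5 sin^1.5(90°) = 1.5.
F_nw = 0.6 × 550 × 1.5 = 495 MPa.
φR_n = 0.75 × 495 × 1075 × 10⁻³ = 399 kN.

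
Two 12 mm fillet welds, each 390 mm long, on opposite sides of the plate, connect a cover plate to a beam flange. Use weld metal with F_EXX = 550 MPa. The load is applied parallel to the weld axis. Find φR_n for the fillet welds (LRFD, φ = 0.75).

Effective throat t_e = 0.707 × 12 = 8.484 mm.
Total length L = 780 mm; A_we = 8.484 × 780 = 6618 mm².
F_nw = 0.6 F_EXX = 0.6 × 550 = 330 MPa.
φR_n = 0.75 × 330 × 6618 × 10⁻³ = 1638 kN.

φR_n ≈ 1640 kN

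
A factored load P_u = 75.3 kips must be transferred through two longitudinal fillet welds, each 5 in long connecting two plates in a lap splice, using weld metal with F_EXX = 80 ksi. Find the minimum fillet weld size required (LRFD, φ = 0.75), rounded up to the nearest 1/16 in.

Total weld length L = 10 in.
Required throat t_e = P_u / (φ × 0.6 F_EXX × L) = 75.3 / (0.75 × 0.6 × 80 × 10) = 0.2092 in.
Required leg w = t_e / 0.707 = 0.2959 in → use 5/16 in.

w = 5/16 in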